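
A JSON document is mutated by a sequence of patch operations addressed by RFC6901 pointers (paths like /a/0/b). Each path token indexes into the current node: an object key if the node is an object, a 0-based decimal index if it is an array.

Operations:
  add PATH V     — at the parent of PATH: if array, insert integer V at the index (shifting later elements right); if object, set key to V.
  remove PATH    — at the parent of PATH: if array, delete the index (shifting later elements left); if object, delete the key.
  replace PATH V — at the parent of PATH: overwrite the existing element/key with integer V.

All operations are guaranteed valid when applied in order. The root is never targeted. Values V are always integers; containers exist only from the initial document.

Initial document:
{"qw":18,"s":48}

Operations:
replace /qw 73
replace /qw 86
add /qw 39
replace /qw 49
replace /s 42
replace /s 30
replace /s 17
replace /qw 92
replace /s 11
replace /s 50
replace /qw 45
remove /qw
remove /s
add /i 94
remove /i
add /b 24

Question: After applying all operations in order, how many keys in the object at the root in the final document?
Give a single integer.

Answer: 1

Derivation:
After op 1 (replace /qw 73): {"qw":73,"s":48}
After op 2 (replace /qw 86): {"qw":86,"s":48}
After op 3 (add /qw 39): {"qw":39,"s":48}
After op 4 (replace /qw 49): {"qw":49,"s":48}
After op 5 (replace /s 42): {"qw":49,"s":42}
After op 6 (replace /s 30): {"qw":49,"s":30}
After op 7 (replace /s 17): {"qw":49,"s":17}
After op 8 (replace /qw 92): {"qw":92,"s":17}
After op 9 (replace /s 11): {"qw":92,"s":11}
After op 10 (replace /s 50): {"qw":92,"s":50}
After op 11 (replace /qw 45): {"qw":45,"s":50}
After op 12 (remove /qw): {"s":50}
After op 13 (remove /s): {}
After op 14 (add /i 94): {"i":94}
After op 15 (remove /i): {}
After op 16 (add /b 24): {"b":24}
Size at the root: 1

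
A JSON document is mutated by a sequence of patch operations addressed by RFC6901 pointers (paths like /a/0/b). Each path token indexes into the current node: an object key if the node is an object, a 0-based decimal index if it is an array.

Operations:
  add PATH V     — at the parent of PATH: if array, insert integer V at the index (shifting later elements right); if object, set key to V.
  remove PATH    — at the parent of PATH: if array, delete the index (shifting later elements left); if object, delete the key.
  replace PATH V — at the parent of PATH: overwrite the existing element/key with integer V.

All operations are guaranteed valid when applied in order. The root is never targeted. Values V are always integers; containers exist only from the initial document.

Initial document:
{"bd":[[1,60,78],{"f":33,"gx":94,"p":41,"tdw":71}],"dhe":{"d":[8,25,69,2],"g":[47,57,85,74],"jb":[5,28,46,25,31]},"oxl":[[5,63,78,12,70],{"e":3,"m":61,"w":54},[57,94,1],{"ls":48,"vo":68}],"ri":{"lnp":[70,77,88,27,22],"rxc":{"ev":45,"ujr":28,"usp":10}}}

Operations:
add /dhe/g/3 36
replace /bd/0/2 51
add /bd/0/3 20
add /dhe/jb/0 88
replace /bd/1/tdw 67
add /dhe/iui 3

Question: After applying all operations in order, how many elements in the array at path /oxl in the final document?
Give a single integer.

Answer: 4

Derivation:
After op 1 (add /dhe/g/3 36): {"bd":[[1,60,78],{"f":33,"gx":94,"p":41,"tdw":71}],"dhe":{"d":[8,25,69,2],"g":[47,57,85,36,74],"jb":[5,28,46,25,31]},"oxl":[[5,63,78,12,70],{"e":3,"m":61,"w":54},[57,94,1],{"ls":48,"vo":68}],"ri":{"lnp":[70,77,88,27,22],"rxc":{"ev":45,"ujr":28,"usp":10}}}
After op 2 (replace /bd/0/2 51): {"bd":[[1,60,51],{"f":33,"gx":94,"p":41,"tdw":71}],"dhe":{"d":[8,25,69,2],"g":[47,57,85,36,74],"jb":[5,28,46,25,31]},"oxl":[[5,63,78,12,70],{"e":3,"m":61,"w":54},[57,94,1],{"ls":48,"vo":68}],"ri":{"lnp":[70,77,88,27,22],"rxc":{"ev":45,"ujr":28,"usp":10}}}
After op 3 (add /bd/0/3 20): {"bd":[[1,60,51,20],{"f":33,"gx":94,"p":41,"tdw":71}],"dhe":{"d":[8,25,69,2],"g":[47,57,85,36,74],"jb":[5,28,46,25,31]},"oxl":[[5,63,78,12,70],{"e":3,"m":61,"w":54},[57,94,1],{"ls":48,"vo":68}],"ri":{"lnp":[70,77,88,27,22],"rxc":{"ev":45,"ujr":28,"usp":10}}}
After op 4 (add /dhe/jb/0 88): {"bd":[[1,60,51,20],{"f":33,"gx":94,"p":41,"tdw":71}],"dhe":{"d":[8,25,69,2],"g":[47,57,85,36,74],"jb":[88,5,28,46,25,31]},"oxl":[[5,63,78,12,70],{"e":3,"m":61,"w":54},[57,94,1],{"ls":48,"vo":68}],"ri":{"lnp":[70,77,88,27,22],"rxc":{"ev":45,"ujr":28,"usp":10}}}
After op 5 (replace /bd/1/tdw 67): {"bd":[[1,60,51,20],{"f":33,"gx":94,"p":41,"tdw":67}],"dhe":{"d":[8,25,69,2],"g":[47,57,85,36,74],"jb":[88,5,28,46,25,31]},"oxl":[[5,63,78,12,70],{"e":3,"m":61,"w":54},[57,94,1],{"ls":48,"vo":68}],"ri":{"lnp":[70,77,88,27,22],"rxc":{"ev":45,"ujr":28,"usp":10}}}
After op 6 (add /dhe/iui 3): {"bd":[[1,60,51,20],{"f":33,"gx":94,"p":41,"tdw":67}],"dhe":{"d":[8,25,69,2],"g":[47,57,85,36,74],"iui":3,"jb":[88,5,28,46,25,31]},"oxl":[[5,63,78,12,70],{"e":3,"m":61,"w":54},[57,94,1],{"ls":48,"vo":68}],"ri":{"lnp":[70,77,88,27,22],"rxc":{"ev":45,"ujr":28,"usp":10}}}
Size at path /oxl: 4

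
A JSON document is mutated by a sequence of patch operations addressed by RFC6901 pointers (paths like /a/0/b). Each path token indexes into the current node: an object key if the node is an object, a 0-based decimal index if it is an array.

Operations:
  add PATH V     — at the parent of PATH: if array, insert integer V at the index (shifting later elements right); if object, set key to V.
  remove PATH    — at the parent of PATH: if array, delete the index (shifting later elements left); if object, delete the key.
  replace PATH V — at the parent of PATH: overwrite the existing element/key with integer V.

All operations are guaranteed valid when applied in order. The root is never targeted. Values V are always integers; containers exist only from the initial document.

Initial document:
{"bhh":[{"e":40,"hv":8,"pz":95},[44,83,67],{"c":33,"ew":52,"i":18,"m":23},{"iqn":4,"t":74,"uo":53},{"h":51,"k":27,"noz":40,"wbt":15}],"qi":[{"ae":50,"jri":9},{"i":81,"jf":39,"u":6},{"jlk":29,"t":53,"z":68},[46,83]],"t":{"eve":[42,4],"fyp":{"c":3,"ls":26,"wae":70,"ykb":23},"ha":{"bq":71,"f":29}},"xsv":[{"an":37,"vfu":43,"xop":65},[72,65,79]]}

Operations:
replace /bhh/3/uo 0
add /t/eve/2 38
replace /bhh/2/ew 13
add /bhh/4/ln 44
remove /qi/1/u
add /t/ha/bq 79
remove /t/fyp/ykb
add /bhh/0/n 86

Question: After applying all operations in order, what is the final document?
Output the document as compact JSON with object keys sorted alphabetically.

Answer: {"bhh":[{"e":40,"hv":8,"n":86,"pz":95},[44,83,67],{"c":33,"ew":13,"i":18,"m":23},{"iqn":4,"t":74,"uo":0},{"h":51,"k":27,"ln":44,"noz":40,"wbt":15}],"qi":[{"ae":50,"jri":9},{"i":81,"jf":39},{"jlk":29,"t":53,"z":68},[46,83]],"t":{"eve":[42,4,38],"fyp":{"c":3,"ls":26,"wae":70},"ha":{"bq":79,"f":29}},"xsv":[{"an":37,"vfu":43,"xop":65},[72,65,79]]}

Derivation:
After op 1 (replace /bhh/3/uo 0): {"bhh":[{"e":40,"hv":8,"pz":95},[44,83,67],{"c":33,"ew":52,"i":18,"m":23},{"iqn":4,"t":74,"uo":0},{"h":51,"k":27,"noz":40,"wbt":15}],"qi":[{"ae":50,"jri":9},{"i":81,"jf":39,"u":6},{"jlk":29,"t":53,"z":68},[46,83]],"t":{"eve":[42,4],"fyp":{"c":3,"ls":26,"wae":70,"ykb":23},"ha":{"bq":71,"f":29}},"xsv":[{"an":37,"vfu":43,"xop":65},[72,65,79]]}
After op 2 (add /t/eve/2 38): {"bhh":[{"e":40,"hv":8,"pz":95},[44,83,67],{"c":33,"ew":52,"i":18,"m":23},{"iqn":4,"t":74,"uo":0},{"h":51,"k":27,"noz":40,"wbt":15}],"qi":[{"ae":50,"jri":9},{"i":81,"jf":39,"u":6},{"jlk":29,"t":53,"z":68},[46,83]],"t":{"eve":[42,4,38],"fyp":{"c":3,"ls":26,"wae":70,"ykb":23},"ha":{"bq":71,"f":29}},"xsv":[{"an":37,"vfu":43,"xop":65},[72,65,79]]}
After op 3 (replace /bhh/2/ew 13): {"bhh":[{"e":40,"hv":8,"pz":95},[44,83,67],{"c":33,"ew":13,"i":18,"m":23},{"iqn":4,"t":74,"uo":0},{"h":51,"k":27,"noz":40,"wbt":15}],"qi":[{"ae":50,"jri":9},{"i":81,"jf":39,"u":6},{"jlk":29,"t":53,"z":68},[46,83]],"t":{"eve":[42,4,38],"fyp":{"c":3,"ls":26,"wae":70,"ykb":23},"ha":{"bq":71,"f":29}},"xsv":[{"an":37,"vfu":43,"xop":65},[72,65,79]]}
After op 4 (add /bhh/4/ln 44): {"bhh":[{"e":40,"hv":8,"pz":95},[44,83,67],{"c":33,"ew":13,"i":18,"m":23},{"iqn":4,"t":74,"uo":0},{"h":51,"k":27,"ln":44,"noz":40,"wbt":15}],"qi":[{"ae":50,"jri":9},{"i":81,"jf":39,"u":6},{"jlk":29,"t":53,"z":68},[46,83]],"t":{"eve":[42,4,38],"fyp":{"c":3,"ls":26,"wae":70,"ykb":23},"ha":{"bq":71,"f":29}},"xsv":[{"an":37,"vfu":43,"xop":65},[72,65,79]]}
After op 5 (remove /qi/1/u): {"bhh":[{"e":40,"hv":8,"pz":95},[44,83,67],{"c":33,"ew":13,"i":18,"m":23},{"iqn":4,"t":74,"uo":0},{"h":51,"k":27,"ln":44,"noz":40,"wbt":15}],"qi":[{"ae":50,"jri":9},{"i":81,"jf":39},{"jlk":29,"t":53,"z":68},[46,83]],"t":{"eve":[42,4,38],"fyp":{"c":3,"ls":26,"wae":70,"ykb":23},"ha":{"bq":71,"f":29}},"xsv":[{"an":37,"vfu":43,"xop":65},[72,65,79]]}
After op 6 (add /t/ha/bq 79): {"bhh":[{"e":40,"hv":8,"pz":95},[44,83,67],{"c":33,"ew":13,"i":18,"m":23},{"iqn":4,"t":74,"uo":0},{"h":51,"k":27,"ln":44,"noz":40,"wbt":15}],"qi":[{"ae":50,"jri":9},{"i":81,"jf":39},{"jlk":29,"t":53,"z":68},[46,83]],"t":{"eve":[42,4,38],"fyp":{"c":3,"ls":26,"wae":70,"ykb":23},"ha":{"bq":79,"f":29}},"xsv":[{"an":37,"vfu":43,"xop":65},[72,65,79]]}
After op 7 (remove /t/fyp/ykb): {"bhh":[{"e":40,"hv":8,"pz":95},[44,83,67],{"c":33,"ew":13,"i":18,"m":23},{"iqn":4,"t":74,"uo":0},{"h":51,"k":27,"ln":44,"noz":40,"wbt":15}],"qi":[{"ae":50,"jri":9},{"i":81,"jf":39},{"jlk":29,"t":53,"z":68},[46,83]],"t":{"eve":[42,4,38],"fyp":{"c":3,"ls":26,"wae":70},"ha":{"bq":79,"f":29}},"xsv":[{"an":37,"vfu":43,"xop":65},[72,65,79]]}
After op 8 (add /bhh/0/n 86): {"bhh":[{"e":40,"hv":8,"n":86,"pz":95},[44,83,67],{"c":33,"ew":13,"i":18,"m":23},{"iqn":4,"t":74,"uo":0},{"h":51,"k":27,"ln":44,"noz":40,"wbt":15}],"qi":[{"ae":50,"jri":9},{"i":81,"jf":39},{"jlk":29,"t":53,"z":68},[46,83]],"t":{"eve":[42,4,38],"fyp":{"c":3,"ls":26,"wae":70},"ha":{"bq":79,"f":29}},"xsv":[{"an":37,"vfu":43,"xop":65},[72,65,79]]}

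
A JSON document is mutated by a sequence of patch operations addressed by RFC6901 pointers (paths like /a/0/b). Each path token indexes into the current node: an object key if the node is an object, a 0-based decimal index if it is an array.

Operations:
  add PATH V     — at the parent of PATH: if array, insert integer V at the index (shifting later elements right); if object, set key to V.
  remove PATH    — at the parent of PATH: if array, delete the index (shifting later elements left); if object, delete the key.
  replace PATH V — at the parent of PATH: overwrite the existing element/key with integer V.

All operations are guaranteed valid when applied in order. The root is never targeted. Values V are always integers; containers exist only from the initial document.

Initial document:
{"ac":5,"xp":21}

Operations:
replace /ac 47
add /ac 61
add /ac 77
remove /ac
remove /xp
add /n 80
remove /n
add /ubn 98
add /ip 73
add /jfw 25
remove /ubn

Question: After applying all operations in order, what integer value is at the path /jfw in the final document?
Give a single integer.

After op 1 (replace /ac 47): {"ac":47,"xp":21}
After op 2 (add /ac 61): {"ac":61,"xp":21}
After op 3 (add /ac 77): {"ac":77,"xp":21}
After op 4 (remove /ac): {"xp":21}
After op 5 (remove /xp): {}
After op 6 (add /n 80): {"n":80}
After op 7 (remove /n): {}
After op 8 (add /ubn 98): {"ubn":98}
After op 9 (add /ip 73): {"ip":73,"ubn":98}
After op 10 (add /jfw 25): {"ip":73,"jfw":25,"ubn":98}
After op 11 (remove /ubn): {"ip":73,"jfw":25}
Value at /jfw: 25

Answer: 25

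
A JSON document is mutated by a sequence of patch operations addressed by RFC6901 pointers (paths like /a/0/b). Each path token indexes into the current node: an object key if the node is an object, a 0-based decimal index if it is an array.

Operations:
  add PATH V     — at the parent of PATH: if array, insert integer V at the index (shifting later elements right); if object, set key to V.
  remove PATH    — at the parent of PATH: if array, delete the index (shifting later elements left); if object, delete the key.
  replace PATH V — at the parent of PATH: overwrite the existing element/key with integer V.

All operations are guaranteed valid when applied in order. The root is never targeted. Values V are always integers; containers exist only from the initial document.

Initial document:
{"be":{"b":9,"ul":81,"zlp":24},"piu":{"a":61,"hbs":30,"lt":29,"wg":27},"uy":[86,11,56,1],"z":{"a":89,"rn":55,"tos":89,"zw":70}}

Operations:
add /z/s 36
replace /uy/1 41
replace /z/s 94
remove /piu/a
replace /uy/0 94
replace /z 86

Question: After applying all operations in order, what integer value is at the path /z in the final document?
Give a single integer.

Answer: 86

Derivation:
After op 1 (add /z/s 36): {"be":{"b":9,"ul":81,"zlp":24},"piu":{"a":61,"hbs":30,"lt":29,"wg":27},"uy":[86,11,56,1],"z":{"a":89,"rn":55,"s":36,"tos":89,"zw":70}}
After op 2 (replace /uy/1 41): {"be":{"b":9,"ul":81,"zlp":24},"piu":{"a":61,"hbs":30,"lt":29,"wg":27},"uy":[86,41,56,1],"z":{"a":89,"rn":55,"s":36,"tos":89,"zw":70}}
After op 3 (replace /z/s 94): {"be":{"b":9,"ul":81,"zlp":24},"piu":{"a":61,"hbs":30,"lt":29,"wg":27},"uy":[86,41,56,1],"z":{"a":89,"rn":55,"s":94,"tos":89,"zw":70}}
After op 4 (remove /piu/a): {"be":{"b":9,"ul":81,"zlp":24},"piu":{"hbs":30,"lt":29,"wg":27},"uy":[86,41,56,1],"z":{"a":89,"rn":55,"s":94,"tos":89,"zw":70}}
After op 5 (replace /uy/0 94): {"be":{"b":9,"ul":81,"zlp":24},"piu":{"hbs":30,"lt":29,"wg":27},"uy":[94,41,56,1],"z":{"a":89,"rn":55,"s":94,"tos":89,"zw":70}}
After op 6 (replace /z 86): {"be":{"b":9,"ul":81,"zlp":24},"piu":{"hbs":30,"lt":29,"wg":27},"uy":[94,41,56,1],"z":86}
Value at /z: 86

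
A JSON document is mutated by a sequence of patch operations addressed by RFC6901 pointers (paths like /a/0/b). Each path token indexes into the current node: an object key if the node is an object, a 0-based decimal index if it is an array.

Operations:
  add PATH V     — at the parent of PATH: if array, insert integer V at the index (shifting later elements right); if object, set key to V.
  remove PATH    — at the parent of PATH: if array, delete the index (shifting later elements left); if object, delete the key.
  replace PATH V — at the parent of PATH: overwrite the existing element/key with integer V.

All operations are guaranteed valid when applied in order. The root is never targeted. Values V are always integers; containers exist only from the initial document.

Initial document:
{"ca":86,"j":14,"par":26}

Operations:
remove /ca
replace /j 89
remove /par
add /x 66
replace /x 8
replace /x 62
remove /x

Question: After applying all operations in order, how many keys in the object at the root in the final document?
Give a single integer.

Answer: 1

Derivation:
After op 1 (remove /ca): {"j":14,"par":26}
After op 2 (replace /j 89): {"j":89,"par":26}
After op 3 (remove /par): {"j":89}
After op 4 (add /x 66): {"j":89,"x":66}
After op 5 (replace /x 8): {"j":89,"x":8}
After op 6 (replace /x 62): {"j":89,"x":62}
After op 7 (remove /x): {"j":89}
Size at the root: 1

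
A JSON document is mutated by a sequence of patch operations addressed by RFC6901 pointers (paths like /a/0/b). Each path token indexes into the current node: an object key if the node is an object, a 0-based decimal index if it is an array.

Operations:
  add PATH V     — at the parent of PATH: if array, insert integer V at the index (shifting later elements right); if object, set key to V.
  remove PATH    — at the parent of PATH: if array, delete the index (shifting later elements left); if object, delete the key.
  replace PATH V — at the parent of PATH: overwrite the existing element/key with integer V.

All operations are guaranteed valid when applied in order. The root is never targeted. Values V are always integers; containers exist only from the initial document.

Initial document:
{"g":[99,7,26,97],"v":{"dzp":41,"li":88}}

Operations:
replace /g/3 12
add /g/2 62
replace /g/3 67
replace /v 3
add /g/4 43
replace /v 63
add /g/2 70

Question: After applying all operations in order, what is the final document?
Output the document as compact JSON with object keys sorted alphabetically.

After op 1 (replace /g/3 12): {"g":[99,7,26,12],"v":{"dzp":41,"li":88}}
After op 2 (add /g/2 62): {"g":[99,7,62,26,12],"v":{"dzp":41,"li":88}}
After op 3 (replace /g/3 67): {"g":[99,7,62,67,12],"v":{"dzp":41,"li":88}}
After op 4 (replace /v 3): {"g":[99,7,62,67,12],"v":3}
After op 5 (add /g/4 43): {"g":[99,7,62,67,43,12],"v":3}
After op 6 (replace /v 63): {"g":[99,7,62,67,43,12],"v":63}
After op 7 (add /g/2 70): {"g":[99,7,70,62,67,43,12],"v":63}

Answer: {"g":[99,7,70,62,67,43,12],"v":63}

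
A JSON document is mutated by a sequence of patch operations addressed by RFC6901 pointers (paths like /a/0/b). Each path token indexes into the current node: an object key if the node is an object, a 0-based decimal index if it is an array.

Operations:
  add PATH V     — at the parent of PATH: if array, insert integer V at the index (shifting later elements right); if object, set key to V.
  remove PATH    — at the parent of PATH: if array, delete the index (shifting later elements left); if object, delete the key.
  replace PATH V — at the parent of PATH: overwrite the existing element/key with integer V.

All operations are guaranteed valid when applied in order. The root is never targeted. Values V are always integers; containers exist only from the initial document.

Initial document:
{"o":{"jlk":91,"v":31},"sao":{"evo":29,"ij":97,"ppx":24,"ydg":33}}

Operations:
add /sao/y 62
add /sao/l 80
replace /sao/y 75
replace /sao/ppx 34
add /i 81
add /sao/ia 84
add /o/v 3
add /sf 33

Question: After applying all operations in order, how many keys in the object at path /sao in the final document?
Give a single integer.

After op 1 (add /sao/y 62): {"o":{"jlk":91,"v":31},"sao":{"evo":29,"ij":97,"ppx":24,"y":62,"ydg":33}}
After op 2 (add /sao/l 80): {"o":{"jlk":91,"v":31},"sao":{"evo":29,"ij":97,"l":80,"ppx":24,"y":62,"ydg":33}}
After op 3 (replace /sao/y 75): {"o":{"jlk":91,"v":31},"sao":{"evo":29,"ij":97,"l":80,"ppx":24,"y":75,"ydg":33}}
After op 4 (replace /sao/ppx 34): {"o":{"jlk":91,"v":31},"sao":{"evo":29,"ij":97,"l":80,"ppx":34,"y":75,"ydg":33}}
After op 5 (add /i 81): {"i":81,"o":{"jlk":91,"v":31},"sao":{"evo":29,"ij":97,"l":80,"ppx":34,"y":75,"ydg":33}}
After op 6 (add /sao/ia 84): {"i":81,"o":{"jlk":91,"v":31},"sao":{"evo":29,"ia":84,"ij":97,"l":80,"ppx":34,"y":75,"ydg":33}}
After op 7 (add /o/v 3): {"i":81,"o":{"jlk":91,"v":3},"sao":{"evo":29,"ia":84,"ij":97,"l":80,"ppx":34,"y":75,"ydg":33}}
After op 8 (add /sf 33): {"i":81,"o":{"jlk":91,"v":3},"sao":{"evo":29,"ia":84,"ij":97,"l":80,"ppx":34,"y":75,"ydg":33},"sf":33}
Size at path /sao: 7

Answer: 7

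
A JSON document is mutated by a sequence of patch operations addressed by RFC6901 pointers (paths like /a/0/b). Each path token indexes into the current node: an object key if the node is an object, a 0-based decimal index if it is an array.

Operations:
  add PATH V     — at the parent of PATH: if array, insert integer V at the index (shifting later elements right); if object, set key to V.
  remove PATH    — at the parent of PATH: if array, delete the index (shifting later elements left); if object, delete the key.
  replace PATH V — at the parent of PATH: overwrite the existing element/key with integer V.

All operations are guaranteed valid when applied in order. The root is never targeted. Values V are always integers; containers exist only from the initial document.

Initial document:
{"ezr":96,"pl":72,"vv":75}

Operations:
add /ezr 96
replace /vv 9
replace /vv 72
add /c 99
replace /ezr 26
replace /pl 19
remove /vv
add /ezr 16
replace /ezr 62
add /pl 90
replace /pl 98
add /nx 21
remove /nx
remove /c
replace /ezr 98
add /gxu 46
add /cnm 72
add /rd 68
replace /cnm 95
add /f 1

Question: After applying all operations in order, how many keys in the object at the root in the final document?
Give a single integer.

Answer: 6

Derivation:
After op 1 (add /ezr 96): {"ezr":96,"pl":72,"vv":75}
After op 2 (replace /vv 9): {"ezr":96,"pl":72,"vv":9}
After op 3 (replace /vv 72): {"ezr":96,"pl":72,"vv":72}
After op 4 (add /c 99): {"c":99,"ezr":96,"pl":72,"vv":72}
After op 5 (replace /ezr 26): {"c":99,"ezr":26,"pl":72,"vv":72}
After op 6 (replace /pl 19): {"c":99,"ezr":26,"pl":19,"vv":72}
After op 7 (remove /vv): {"c":99,"ezr":26,"pl":19}
After op 8 (add /ezr 16): {"c":99,"ezr":16,"pl":19}
After op 9 (replace /ezr 62): {"c":99,"ezr":62,"pl":19}
After op 10 (add /pl 90): {"c":99,"ezr":62,"pl":90}
After op 11 (replace /pl 98): {"c":99,"ezr":62,"pl":98}
After op 12 (add /nx 21): {"c":99,"ezr":62,"nx":21,"pl":98}
After op 13 (remove /nx): {"c":99,"ezr":62,"pl":98}
After op 14 (remove /c): {"ezr":62,"pl":98}
After op 15 (replace /ezr 98): {"ezr":98,"pl":98}
After op 16 (add /gxu 46): {"ezr":98,"gxu":46,"pl":98}
After op 17 (add /cnm 72): {"cnm":72,"ezr":98,"gxu":46,"pl":98}
After op 18 (add /rd 68): {"cnm":72,"ezr":98,"gxu":46,"pl":98,"rd":68}
After op 19 (replace /cnm 95): {"cnm":95,"ezr":98,"gxu":46,"pl":98,"rd":68}
After op 20 (add /f 1): {"cnm":95,"ezr":98,"f":1,"gxu":46,"pl":98,"rd":68}
Size at the root: 6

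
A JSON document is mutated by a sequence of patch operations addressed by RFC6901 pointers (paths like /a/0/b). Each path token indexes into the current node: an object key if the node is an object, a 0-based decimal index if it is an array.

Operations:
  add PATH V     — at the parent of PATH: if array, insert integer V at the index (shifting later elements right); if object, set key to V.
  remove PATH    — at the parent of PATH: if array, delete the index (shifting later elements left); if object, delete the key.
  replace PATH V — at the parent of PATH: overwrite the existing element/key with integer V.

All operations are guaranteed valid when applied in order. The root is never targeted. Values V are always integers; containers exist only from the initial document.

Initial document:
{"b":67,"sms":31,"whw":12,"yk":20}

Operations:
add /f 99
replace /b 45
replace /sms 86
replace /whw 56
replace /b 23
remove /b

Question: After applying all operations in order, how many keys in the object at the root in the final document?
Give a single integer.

Answer: 4

Derivation:
After op 1 (add /f 99): {"b":67,"f":99,"sms":31,"whw":12,"yk":20}
After op 2 (replace /b 45): {"b":45,"f":99,"sms":31,"whw":12,"yk":20}
After op 3 (replace /sms 86): {"b":45,"f":99,"sms":86,"whw":12,"yk":20}
After op 4 (replace /whw 56): {"b":45,"f":99,"sms":86,"whw":56,"yk":20}
After op 5 (replace /b 23): {"b":23,"f":99,"sms":86,"whw":56,"yk":20}
After op 6 (remove /b): {"f":99,"sms":86,"whw":56,"yk":20}
Size at the root: 4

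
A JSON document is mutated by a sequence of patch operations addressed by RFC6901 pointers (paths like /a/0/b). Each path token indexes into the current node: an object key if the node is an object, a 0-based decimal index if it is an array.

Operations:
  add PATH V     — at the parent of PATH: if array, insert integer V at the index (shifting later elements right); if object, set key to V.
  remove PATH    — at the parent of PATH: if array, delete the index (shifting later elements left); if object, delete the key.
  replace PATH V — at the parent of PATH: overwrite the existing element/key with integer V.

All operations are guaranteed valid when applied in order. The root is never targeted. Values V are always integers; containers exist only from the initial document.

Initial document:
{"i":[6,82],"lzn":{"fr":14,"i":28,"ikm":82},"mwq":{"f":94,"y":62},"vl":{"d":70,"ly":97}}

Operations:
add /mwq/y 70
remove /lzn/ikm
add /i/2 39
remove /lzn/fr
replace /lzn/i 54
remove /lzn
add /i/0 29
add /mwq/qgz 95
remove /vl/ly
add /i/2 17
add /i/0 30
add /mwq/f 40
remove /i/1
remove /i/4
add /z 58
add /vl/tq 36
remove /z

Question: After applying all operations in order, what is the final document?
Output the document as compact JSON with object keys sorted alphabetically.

Answer: {"i":[30,6,17,82],"mwq":{"f":40,"qgz":95,"y":70},"vl":{"d":70,"tq":36}}

Derivation:
After op 1 (add /mwq/y 70): {"i":[6,82],"lzn":{"fr":14,"i":28,"ikm":82},"mwq":{"f":94,"y":70},"vl":{"d":70,"ly":97}}
After op 2 (remove /lzn/ikm): {"i":[6,82],"lzn":{"fr":14,"i":28},"mwq":{"f":94,"y":70},"vl":{"d":70,"ly":97}}
After op 3 (add /i/2 39): {"i":[6,82,39],"lzn":{"fr":14,"i":28},"mwq":{"f":94,"y":70},"vl":{"d":70,"ly":97}}
After op 4 (remove /lzn/fr): {"i":[6,82,39],"lzn":{"i":28},"mwq":{"f":94,"y":70},"vl":{"d":70,"ly":97}}
After op 5 (replace /lzn/i 54): {"i":[6,82,39],"lzn":{"i":54},"mwq":{"f":94,"y":70},"vl":{"d":70,"ly":97}}
After op 6 (remove /lzn): {"i":[6,82,39],"mwq":{"f":94,"y":70},"vl":{"d":70,"ly":97}}
After op 7 (add /i/0 29): {"i":[29,6,82,39],"mwq":{"f":94,"y":70},"vl":{"d":70,"ly":97}}
After op 8 (add /mwq/qgz 95): {"i":[29,6,82,39],"mwq":{"f":94,"qgz":95,"y":70},"vl":{"d":70,"ly":97}}
After op 9 (remove /vl/ly): {"i":[29,6,82,39],"mwq":{"f":94,"qgz":95,"y":70},"vl":{"d":70}}
After op 10 (add /i/2 17): {"i":[29,6,17,82,39],"mwq":{"f":94,"qgz":95,"y":70},"vl":{"d":70}}
After op 11 (add /i/0 30): {"i":[30,29,6,17,82,39],"mwq":{"f":94,"qgz":95,"y":70},"vl":{"d":70}}
After op 12 (add /mwq/f 40): {"i":[30,29,6,17,82,39],"mwq":{"f":40,"qgz":95,"y":70},"vl":{"d":70}}
After op 13 (remove /i/1): {"i":[30,6,17,82,39],"mwq":{"f":40,"qgz":95,"y":70},"vl":{"d":70}}
After op 14 (remove /i/4): {"i":[30,6,17,82],"mwq":{"f":40,"qgz":95,"y":70},"vl":{"d":70}}
After op 15 (add /z 58): {"i":[30,6,17,82],"mwq":{"f":40,"qgz":95,"y":70},"vl":{"d":70},"z":58}
After op 16 (add /vl/tq 36): {"i":[30,6,17,82],"mwq":{"f":40,"qgz":95,"y":70},"vl":{"d":70,"tq":36},"z":58}
After op 17 (remove /z): {"i":[30,6,17,82],"mwq":{"f":40,"qgz":95,"y":70},"vl":{"d":70,"tq":36}}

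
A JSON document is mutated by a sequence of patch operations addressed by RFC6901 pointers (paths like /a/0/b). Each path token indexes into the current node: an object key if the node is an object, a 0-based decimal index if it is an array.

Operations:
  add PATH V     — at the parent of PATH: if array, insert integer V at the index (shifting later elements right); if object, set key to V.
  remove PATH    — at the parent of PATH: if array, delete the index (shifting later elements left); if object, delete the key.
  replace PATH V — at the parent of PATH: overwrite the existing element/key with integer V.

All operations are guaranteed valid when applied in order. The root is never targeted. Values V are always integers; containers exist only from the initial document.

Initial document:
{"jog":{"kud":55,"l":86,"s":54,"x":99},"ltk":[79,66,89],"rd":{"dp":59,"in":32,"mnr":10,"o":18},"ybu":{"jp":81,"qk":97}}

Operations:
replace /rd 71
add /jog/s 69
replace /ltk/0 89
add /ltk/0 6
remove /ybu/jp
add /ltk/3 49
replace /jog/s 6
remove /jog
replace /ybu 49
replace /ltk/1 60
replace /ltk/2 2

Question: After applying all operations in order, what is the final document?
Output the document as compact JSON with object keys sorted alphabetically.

After op 1 (replace /rd 71): {"jog":{"kud":55,"l":86,"s":54,"x":99},"ltk":[79,66,89],"rd":71,"ybu":{"jp":81,"qk":97}}
After op 2 (add /jog/s 69): {"jog":{"kud":55,"l":86,"s":69,"x":99},"ltk":[79,66,89],"rd":71,"ybu":{"jp":81,"qk":97}}
After op 3 (replace /ltk/0 89): {"jog":{"kud":55,"l":86,"s":69,"x":99},"ltk":[89,66,89],"rd":71,"ybu":{"jp":81,"qk":97}}
After op 4 (add /ltk/0 6): {"jog":{"kud":55,"l":86,"s":69,"x":99},"ltk":[6,89,66,89],"rd":71,"ybu":{"jp":81,"qk":97}}
After op 5 (remove /ybu/jp): {"jog":{"kud":55,"l":86,"s":69,"x":99},"ltk":[6,89,66,89],"rd":71,"ybu":{"qk":97}}
After op 6 (add /ltk/3 49): {"jog":{"kud":55,"l":86,"s":69,"x":99},"ltk":[6,89,66,49,89],"rd":71,"ybu":{"qk":97}}
After op 7 (replace /jog/s 6): {"jog":{"kud":55,"l":86,"s":6,"x":99},"ltk":[6,89,66,49,89],"rd":71,"ybu":{"qk":97}}
After op 8 (remove /jog): {"ltk":[6,89,66,49,89],"rd":71,"ybu":{"qk":97}}
After op 9 (replace /ybu 49): {"ltk":[6,89,66,49,89],"rd":71,"ybu":49}
After op 10 (replace /ltk/1 60): {"ltk":[6,60,66,49,89],"rd":71,"ybu":49}
After op 11 (replace /ltk/2 2): {"ltk":[6,60,2,49,89],"rd":71,"ybu":49}

Answer: {"ltk":[6,60,2,49,89],"rd":71,"ybu":49}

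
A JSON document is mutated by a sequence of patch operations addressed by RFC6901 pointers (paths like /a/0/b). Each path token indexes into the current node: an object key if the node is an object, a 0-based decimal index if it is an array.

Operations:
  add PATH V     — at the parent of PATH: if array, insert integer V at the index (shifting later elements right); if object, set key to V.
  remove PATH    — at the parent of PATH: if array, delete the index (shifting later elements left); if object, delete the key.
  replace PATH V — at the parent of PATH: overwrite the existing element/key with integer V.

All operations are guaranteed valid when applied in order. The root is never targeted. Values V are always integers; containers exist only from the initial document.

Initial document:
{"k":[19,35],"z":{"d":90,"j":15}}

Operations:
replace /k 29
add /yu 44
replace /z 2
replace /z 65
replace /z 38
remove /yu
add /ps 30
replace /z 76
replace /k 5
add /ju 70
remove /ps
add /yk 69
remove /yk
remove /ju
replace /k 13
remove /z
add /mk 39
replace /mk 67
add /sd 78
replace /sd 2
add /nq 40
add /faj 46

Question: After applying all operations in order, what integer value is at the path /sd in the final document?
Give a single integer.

After op 1 (replace /k 29): {"k":29,"z":{"d":90,"j":15}}
After op 2 (add /yu 44): {"k":29,"yu":44,"z":{"d":90,"j":15}}
After op 3 (replace /z 2): {"k":29,"yu":44,"z":2}
After op 4 (replace /z 65): {"k":29,"yu":44,"z":65}
After op 5 (replace /z 38): {"k":29,"yu":44,"z":38}
After op 6 (remove /yu): {"k":29,"z":38}
After op 7 (add /ps 30): {"k":29,"ps":30,"z":38}
After op 8 (replace /z 76): {"k":29,"ps":30,"z":76}
After op 9 (replace /k 5): {"k":5,"ps":30,"z":76}
After op 10 (add /ju 70): {"ju":70,"k":5,"ps":30,"z":76}
After op 11 (remove /ps): {"ju":70,"k":5,"z":76}
After op 12 (add /yk 69): {"ju":70,"k":5,"yk":69,"z":76}
After op 13 (remove /yk): {"ju":70,"k":5,"z":76}
After op 14 (remove /ju): {"k":5,"z":76}
After op 15 (replace /k 13): {"k":13,"z":76}
After op 16 (remove /z): {"k":13}
After op 17 (add /mk 39): {"k":13,"mk":39}
After op 18 (replace /mk 67): {"k":13,"mk":67}
After op 19 (add /sd 78): {"k":13,"mk":67,"sd":78}
After op 20 (replace /sd 2): {"k":13,"mk":67,"sd":2}
After op 21 (add /nq 40): {"k":13,"mk":67,"nq":40,"sd":2}
After op 22 (add /faj 46): {"faj":46,"k":13,"mk":67,"nq":40,"sd":2}
Value at /sd: 2

Answer: 2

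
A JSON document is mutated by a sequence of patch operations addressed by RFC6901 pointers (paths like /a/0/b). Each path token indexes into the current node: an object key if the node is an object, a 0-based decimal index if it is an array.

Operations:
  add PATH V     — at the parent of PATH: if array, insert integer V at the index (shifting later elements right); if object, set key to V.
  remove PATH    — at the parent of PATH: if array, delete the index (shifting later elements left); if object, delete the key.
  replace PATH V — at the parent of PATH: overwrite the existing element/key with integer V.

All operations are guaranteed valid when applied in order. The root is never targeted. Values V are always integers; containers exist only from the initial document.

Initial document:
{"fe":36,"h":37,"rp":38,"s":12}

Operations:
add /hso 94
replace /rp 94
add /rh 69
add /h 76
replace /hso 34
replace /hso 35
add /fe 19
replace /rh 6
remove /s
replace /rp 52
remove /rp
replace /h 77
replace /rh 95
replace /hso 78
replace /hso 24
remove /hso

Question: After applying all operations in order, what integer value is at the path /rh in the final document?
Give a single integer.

Answer: 95

Derivation:
After op 1 (add /hso 94): {"fe":36,"h":37,"hso":94,"rp":38,"s":12}
After op 2 (replace /rp 94): {"fe":36,"h":37,"hso":94,"rp":94,"s":12}
After op 3 (add /rh 69): {"fe":36,"h":37,"hso":94,"rh":69,"rp":94,"s":12}
After op 4 (add /h 76): {"fe":36,"h":76,"hso":94,"rh":69,"rp":94,"s":12}
After op 5 (replace /hso 34): {"fe":36,"h":76,"hso":34,"rh":69,"rp":94,"s":12}
After op 6 (replace /hso 35): {"fe":36,"h":76,"hso":35,"rh":69,"rp":94,"s":12}
After op 7 (add /fe 19): {"fe":19,"h":76,"hso":35,"rh":69,"rp":94,"s":12}
After op 8 (replace /rh 6): {"fe":19,"h":76,"hso":35,"rh":6,"rp":94,"s":12}
After op 9 (remove /s): {"fe":19,"h":76,"hso":35,"rh":6,"rp":94}
After op 10 (replace /rp 52): {"fe":19,"h":76,"hso":35,"rh":6,"rp":52}
After op 11 (remove /rp): {"fe":19,"h":76,"hso":35,"rh":6}
After op 12 (replace /h 77): {"fe":19,"h":77,"hso":35,"rh":6}
After op 13 (replace /rh 95): {"fe":19,"h":77,"hso":35,"rh":95}
After op 14 (replace /hso 78): {"fe":19,"h":77,"hso":78,"rh":95}
After op 15 (replace /hso 24): {"fe":19,"h":77,"hso":24,"rh":95}
After op 16 (remove /hso): {"fe":19,"h":77,"rh":95}
Value at /rh: 95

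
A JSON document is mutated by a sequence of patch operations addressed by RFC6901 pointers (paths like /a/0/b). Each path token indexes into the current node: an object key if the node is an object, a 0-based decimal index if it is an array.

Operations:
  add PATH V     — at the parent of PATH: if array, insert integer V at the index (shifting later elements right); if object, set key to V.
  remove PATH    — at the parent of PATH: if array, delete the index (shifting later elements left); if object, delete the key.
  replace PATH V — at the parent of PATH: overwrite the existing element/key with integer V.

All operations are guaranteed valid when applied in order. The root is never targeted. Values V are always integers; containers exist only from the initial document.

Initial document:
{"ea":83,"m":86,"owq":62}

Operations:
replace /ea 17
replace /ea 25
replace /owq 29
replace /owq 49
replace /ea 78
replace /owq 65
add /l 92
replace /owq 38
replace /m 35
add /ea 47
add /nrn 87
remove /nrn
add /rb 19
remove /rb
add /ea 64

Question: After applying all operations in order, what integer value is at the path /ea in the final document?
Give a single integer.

Answer: 64

Derivation:
After op 1 (replace /ea 17): {"ea":17,"m":86,"owq":62}
After op 2 (replace /ea 25): {"ea":25,"m":86,"owq":62}
After op 3 (replace /owq 29): {"ea":25,"m":86,"owq":29}
After op 4 (replace /owq 49): {"ea":25,"m":86,"owq":49}
After op 5 (replace /ea 78): {"ea":78,"m":86,"owq":49}
After op 6 (replace /owq 65): {"ea":78,"m":86,"owq":65}
After op 7 (add /l 92): {"ea":78,"l":92,"m":86,"owq":65}
After op 8 (replace /owq 38): {"ea":78,"l":92,"m":86,"owq":38}
After op 9 (replace /m 35): {"ea":78,"l":92,"m":35,"owq":38}
After op 10 (add /ea 47): {"ea":47,"l":92,"m":35,"owq":38}
After op 11 (add /nrn 87): {"ea":47,"l":92,"m":35,"nrn":87,"owq":38}
After op 12 (remove /nrn): {"ea":47,"l":92,"m":35,"owq":38}
After op 13 (add /rb 19): {"ea":47,"l":92,"m":35,"owq":38,"rb":19}
After op 14 (remove /rb): {"ea":47,"l":92,"m":35,"owq":38}
After op 15 (add /ea 64): {"ea":64,"l":92,"m":35,"owq":38}
Value at /ea: 64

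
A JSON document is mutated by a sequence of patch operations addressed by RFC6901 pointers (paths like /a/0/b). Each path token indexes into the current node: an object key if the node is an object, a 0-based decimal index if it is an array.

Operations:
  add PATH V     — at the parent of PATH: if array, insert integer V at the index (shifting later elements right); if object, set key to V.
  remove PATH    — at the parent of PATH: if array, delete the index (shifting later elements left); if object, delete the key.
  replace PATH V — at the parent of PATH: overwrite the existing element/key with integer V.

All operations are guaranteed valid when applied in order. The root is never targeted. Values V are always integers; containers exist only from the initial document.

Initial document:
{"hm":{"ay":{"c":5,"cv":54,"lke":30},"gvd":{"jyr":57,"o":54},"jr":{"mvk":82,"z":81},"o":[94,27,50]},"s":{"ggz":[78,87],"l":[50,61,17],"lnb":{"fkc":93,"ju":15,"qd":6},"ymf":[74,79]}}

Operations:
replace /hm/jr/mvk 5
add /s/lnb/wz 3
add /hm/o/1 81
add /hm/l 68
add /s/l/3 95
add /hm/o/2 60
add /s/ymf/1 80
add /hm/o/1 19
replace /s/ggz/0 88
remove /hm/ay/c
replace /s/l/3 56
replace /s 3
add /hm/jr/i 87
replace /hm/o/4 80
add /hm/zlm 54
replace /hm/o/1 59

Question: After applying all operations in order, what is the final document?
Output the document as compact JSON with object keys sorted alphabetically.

Answer: {"hm":{"ay":{"cv":54,"lke":30},"gvd":{"jyr":57,"o":54},"jr":{"i":87,"mvk":5,"z":81},"l":68,"o":[94,59,81,60,80,50],"zlm":54},"s":3}

Derivation:
After op 1 (replace /hm/jr/mvk 5): {"hm":{"ay":{"c":5,"cv":54,"lke":30},"gvd":{"jyr":57,"o":54},"jr":{"mvk":5,"z":81},"o":[94,27,50]},"s":{"ggz":[78,87],"l":[50,61,17],"lnb":{"fkc":93,"ju":15,"qd":6},"ymf":[74,79]}}
After op 2 (add /s/lnb/wz 3): {"hm":{"ay":{"c":5,"cv":54,"lke":30},"gvd":{"jyr":57,"o":54},"jr":{"mvk":5,"z":81},"o":[94,27,50]},"s":{"ggz":[78,87],"l":[50,61,17],"lnb":{"fkc":93,"ju":15,"qd":6,"wz":3},"ymf":[74,79]}}
After op 3 (add /hm/o/1 81): {"hm":{"ay":{"c":5,"cv":54,"lke":30},"gvd":{"jyr":57,"o":54},"jr":{"mvk":5,"z":81},"o":[94,81,27,50]},"s":{"ggz":[78,87],"l":[50,61,17],"lnb":{"fkc":93,"ju":15,"qd":6,"wz":3},"ymf":[74,79]}}
After op 4 (add /hm/l 68): {"hm":{"ay":{"c":5,"cv":54,"lke":30},"gvd":{"jyr":57,"o":54},"jr":{"mvk":5,"z":81},"l":68,"o":[94,81,27,50]},"s":{"ggz":[78,87],"l":[50,61,17],"lnb":{"fkc":93,"ju":15,"qd":6,"wz":3},"ymf":[74,79]}}
After op 5 (add /s/l/3 95): {"hm":{"ay":{"c":5,"cv":54,"lke":30},"gvd":{"jyr":57,"o":54},"jr":{"mvk":5,"z":81},"l":68,"o":[94,81,27,50]},"s":{"ggz":[78,87],"l":[50,61,17,95],"lnb":{"fkc":93,"ju":15,"qd":6,"wz":3},"ymf":[74,79]}}
After op 6 (add /hm/o/2 60): {"hm":{"ay":{"c":5,"cv":54,"lke":30},"gvd":{"jyr":57,"o":54},"jr":{"mvk":5,"z":81},"l":68,"o":[94,81,60,27,50]},"s":{"ggz":[78,87],"l":[50,61,17,95],"lnb":{"fkc":93,"ju":15,"qd":6,"wz":3},"ymf":[74,79]}}
After op 7 (add /s/ymf/1 80): {"hm":{"ay":{"c":5,"cv":54,"lke":30},"gvd":{"jyr":57,"o":54},"jr":{"mvk":5,"z":81},"l":68,"o":[94,81,60,27,50]},"s":{"ggz":[78,87],"l":[50,61,17,95],"lnb":{"fkc":93,"ju":15,"qd":6,"wz":3},"ymf":[74,80,79]}}
After op 8 (add /hm/o/1 19): {"hm":{"ay":{"c":5,"cv":54,"lke":30},"gvd":{"jyr":57,"o":54},"jr":{"mvk":5,"z":81},"l":68,"o":[94,19,81,60,27,50]},"s":{"ggz":[78,87],"l":[50,61,17,95],"lnb":{"fkc":93,"ju":15,"qd":6,"wz":3},"ymf":[74,80,79]}}
After op 9 (replace /s/ggz/0 88): {"hm":{"ay":{"c":5,"cv":54,"lke":30},"gvd":{"jyr":57,"o":54},"jr":{"mvk":5,"z":81},"l":68,"o":[94,19,81,60,27,50]},"s":{"ggz":[88,87],"l":[50,61,17,95],"lnb":{"fkc":93,"ju":15,"qd":6,"wz":3},"ymf":[74,80,79]}}
After op 10 (remove /hm/ay/c): {"hm":{"ay":{"cv":54,"lke":30},"gvd":{"jyr":57,"o":54},"jr":{"mvk":5,"z":81},"l":68,"o":[94,19,81,60,27,50]},"s":{"ggz":[88,87],"l":[50,61,17,95],"lnb":{"fkc":93,"ju":15,"qd":6,"wz":3},"ymf":[74,80,79]}}
After op 11 (replace /s/l/3 56): {"hm":{"ay":{"cv":54,"lke":30},"gvd":{"jyr":57,"o":54},"jr":{"mvk":5,"z":81},"l":68,"o":[94,19,81,60,27,50]},"s":{"ggz":[88,87],"l":[50,61,17,56],"lnb":{"fkc":93,"ju":15,"qd":6,"wz":3},"ymf":[74,80,79]}}
After op 12 (replace /s 3): {"hm":{"ay":{"cv":54,"lke":30},"gvd":{"jyr":57,"o":54},"jr":{"mvk":5,"z":81},"l":68,"o":[94,19,81,60,27,50]},"s":3}
After op 13 (add /hm/jr/i 87): {"hm":{"ay":{"cv":54,"lke":30},"gvd":{"jyr":57,"o":54},"jr":{"i":87,"mvk":5,"z":81},"l":68,"o":[94,19,81,60,27,50]},"s":3}
After op 14 (replace /hm/o/4 80): {"hm":{"ay":{"cv":54,"lke":30},"gvd":{"jyr":57,"o":54},"jr":{"i":87,"mvk":5,"z":81},"l":68,"o":[94,19,81,60,80,50]},"s":3}
After op 15 (add /hm/zlm 54): {"hm":{"ay":{"cv":54,"lke":30},"gvd":{"jyr":57,"o":54},"jr":{"i":87,"mvk":5,"z":81},"l":68,"o":[94,19,81,60,80,50],"zlm":54},"s":3}
After op 16 (replace /hm/o/1 59): {"hm":{"ay":{"cv":54,"lke":30},"gvd":{"jyr":57,"o":54},"jr":{"i":87,"mvk":5,"z":81},"l":68,"o":[94,59,81,60,80,50],"zlm":54},"s":3}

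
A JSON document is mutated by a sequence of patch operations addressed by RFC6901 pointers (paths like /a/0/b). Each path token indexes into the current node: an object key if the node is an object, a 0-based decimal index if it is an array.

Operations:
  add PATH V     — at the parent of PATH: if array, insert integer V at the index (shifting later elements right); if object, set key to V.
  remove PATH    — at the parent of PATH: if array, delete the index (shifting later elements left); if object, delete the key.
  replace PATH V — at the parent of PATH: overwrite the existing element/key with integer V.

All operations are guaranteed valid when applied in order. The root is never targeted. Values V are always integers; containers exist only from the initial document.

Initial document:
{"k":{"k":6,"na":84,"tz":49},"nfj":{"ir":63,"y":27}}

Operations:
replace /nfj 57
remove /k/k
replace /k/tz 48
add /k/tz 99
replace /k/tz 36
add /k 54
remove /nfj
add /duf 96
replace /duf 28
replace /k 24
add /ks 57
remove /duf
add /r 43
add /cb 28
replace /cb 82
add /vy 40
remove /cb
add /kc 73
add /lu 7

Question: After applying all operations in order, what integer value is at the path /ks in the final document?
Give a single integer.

Answer: 57

Derivation:
After op 1 (replace /nfj 57): {"k":{"k":6,"na":84,"tz":49},"nfj":57}
After op 2 (remove /k/k): {"k":{"na":84,"tz":49},"nfj":57}
After op 3 (replace /k/tz 48): {"k":{"na":84,"tz":48},"nfj":57}
After op 4 (add /k/tz 99): {"k":{"na":84,"tz":99},"nfj":57}
After op 5 (replace /k/tz 36): {"k":{"na":84,"tz":36},"nfj":57}
After op 6 (add /k 54): {"k":54,"nfj":57}
After op 7 (remove /nfj): {"k":54}
After op 8 (add /duf 96): {"duf":96,"k":54}
After op 9 (replace /duf 28): {"duf":28,"k":54}
After op 10 (replace /k 24): {"duf":28,"k":24}
After op 11 (add /ks 57): {"duf":28,"k":24,"ks":57}
After op 12 (remove /duf): {"k":24,"ks":57}
After op 13 (add /r 43): {"k":24,"ks":57,"r":43}
After op 14 (add /cb 28): {"cb":28,"k":24,"ks":57,"r":43}
After op 15 (replace /cb 82): {"cb":82,"k":24,"ks":57,"r":43}
After op 16 (add /vy 40): {"cb":82,"k":24,"ks":57,"r":43,"vy":40}
After op 17 (remove /cb): {"k":24,"ks":57,"r":43,"vy":40}
After op 18 (add /kc 73): {"k":24,"kc":73,"ks":57,"r":43,"vy":40}
After op 19 (add /lu 7): {"k":24,"kc":73,"ks":57,"lu":7,"r":43,"vy":40}
Value at /ks: 57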